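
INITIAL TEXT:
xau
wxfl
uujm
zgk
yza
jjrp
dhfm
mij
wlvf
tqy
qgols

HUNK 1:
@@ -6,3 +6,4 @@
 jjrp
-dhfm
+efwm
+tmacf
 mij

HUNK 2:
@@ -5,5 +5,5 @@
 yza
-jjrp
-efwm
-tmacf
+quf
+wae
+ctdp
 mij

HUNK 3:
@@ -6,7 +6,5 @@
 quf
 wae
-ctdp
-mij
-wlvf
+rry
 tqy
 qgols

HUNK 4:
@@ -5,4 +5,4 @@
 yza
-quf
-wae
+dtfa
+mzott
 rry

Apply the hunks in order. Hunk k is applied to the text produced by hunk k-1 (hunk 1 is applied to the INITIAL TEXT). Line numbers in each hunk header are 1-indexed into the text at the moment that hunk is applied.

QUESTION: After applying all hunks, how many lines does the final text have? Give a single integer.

Hunk 1: at line 6 remove [dhfm] add [efwm,tmacf] -> 12 lines: xau wxfl uujm zgk yza jjrp efwm tmacf mij wlvf tqy qgols
Hunk 2: at line 5 remove [jjrp,efwm,tmacf] add [quf,wae,ctdp] -> 12 lines: xau wxfl uujm zgk yza quf wae ctdp mij wlvf tqy qgols
Hunk 3: at line 6 remove [ctdp,mij,wlvf] add [rry] -> 10 lines: xau wxfl uujm zgk yza quf wae rry tqy qgols
Hunk 4: at line 5 remove [quf,wae] add [dtfa,mzott] -> 10 lines: xau wxfl uujm zgk yza dtfa mzott rry tqy qgols
Final line count: 10

Answer: 10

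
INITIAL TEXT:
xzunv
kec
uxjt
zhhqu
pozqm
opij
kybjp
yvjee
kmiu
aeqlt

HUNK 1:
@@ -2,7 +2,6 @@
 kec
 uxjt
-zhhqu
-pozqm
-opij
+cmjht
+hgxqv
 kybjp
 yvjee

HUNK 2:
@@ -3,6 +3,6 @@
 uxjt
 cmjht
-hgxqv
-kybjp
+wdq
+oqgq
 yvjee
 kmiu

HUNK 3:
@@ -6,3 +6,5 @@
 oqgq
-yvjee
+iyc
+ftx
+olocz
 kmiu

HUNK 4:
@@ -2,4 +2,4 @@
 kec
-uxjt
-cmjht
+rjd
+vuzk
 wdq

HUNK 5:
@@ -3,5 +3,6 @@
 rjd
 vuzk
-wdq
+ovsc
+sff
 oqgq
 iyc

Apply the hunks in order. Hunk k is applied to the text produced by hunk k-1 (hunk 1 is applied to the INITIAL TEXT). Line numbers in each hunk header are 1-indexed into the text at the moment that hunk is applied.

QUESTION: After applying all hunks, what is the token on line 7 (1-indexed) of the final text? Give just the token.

Hunk 1: at line 2 remove [zhhqu,pozqm,opij] add [cmjht,hgxqv] -> 9 lines: xzunv kec uxjt cmjht hgxqv kybjp yvjee kmiu aeqlt
Hunk 2: at line 3 remove [hgxqv,kybjp] add [wdq,oqgq] -> 9 lines: xzunv kec uxjt cmjht wdq oqgq yvjee kmiu aeqlt
Hunk 3: at line 6 remove [yvjee] add [iyc,ftx,olocz] -> 11 lines: xzunv kec uxjt cmjht wdq oqgq iyc ftx olocz kmiu aeqlt
Hunk 4: at line 2 remove [uxjt,cmjht] add [rjd,vuzk] -> 11 lines: xzunv kec rjd vuzk wdq oqgq iyc ftx olocz kmiu aeqlt
Hunk 5: at line 3 remove [wdq] add [ovsc,sff] -> 12 lines: xzunv kec rjd vuzk ovsc sff oqgq iyc ftx olocz kmiu aeqlt
Final line 7: oqgq

Answer: oqgq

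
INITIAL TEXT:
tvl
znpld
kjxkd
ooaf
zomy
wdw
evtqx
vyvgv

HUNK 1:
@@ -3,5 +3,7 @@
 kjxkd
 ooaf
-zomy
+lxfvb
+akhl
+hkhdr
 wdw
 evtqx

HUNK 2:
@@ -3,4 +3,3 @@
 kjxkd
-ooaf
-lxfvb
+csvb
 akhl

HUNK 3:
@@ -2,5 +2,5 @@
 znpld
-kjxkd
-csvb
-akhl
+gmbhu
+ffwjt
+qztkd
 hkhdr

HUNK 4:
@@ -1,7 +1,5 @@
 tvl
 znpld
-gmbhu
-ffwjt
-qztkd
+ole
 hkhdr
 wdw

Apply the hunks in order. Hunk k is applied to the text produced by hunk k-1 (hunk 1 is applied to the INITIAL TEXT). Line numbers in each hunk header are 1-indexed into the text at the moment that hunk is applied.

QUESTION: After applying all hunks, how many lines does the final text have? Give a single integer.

Hunk 1: at line 3 remove [zomy] add [lxfvb,akhl,hkhdr] -> 10 lines: tvl znpld kjxkd ooaf lxfvb akhl hkhdr wdw evtqx vyvgv
Hunk 2: at line 3 remove [ooaf,lxfvb] add [csvb] -> 9 lines: tvl znpld kjxkd csvb akhl hkhdr wdw evtqx vyvgv
Hunk 3: at line 2 remove [kjxkd,csvb,akhl] add [gmbhu,ffwjt,qztkd] -> 9 lines: tvl znpld gmbhu ffwjt qztkd hkhdr wdw evtqx vyvgv
Hunk 4: at line 1 remove [gmbhu,ffwjt,qztkd] add [ole] -> 7 lines: tvl znpld ole hkhdr wdw evtqx vyvgv
Final line count: 7

Answer: 7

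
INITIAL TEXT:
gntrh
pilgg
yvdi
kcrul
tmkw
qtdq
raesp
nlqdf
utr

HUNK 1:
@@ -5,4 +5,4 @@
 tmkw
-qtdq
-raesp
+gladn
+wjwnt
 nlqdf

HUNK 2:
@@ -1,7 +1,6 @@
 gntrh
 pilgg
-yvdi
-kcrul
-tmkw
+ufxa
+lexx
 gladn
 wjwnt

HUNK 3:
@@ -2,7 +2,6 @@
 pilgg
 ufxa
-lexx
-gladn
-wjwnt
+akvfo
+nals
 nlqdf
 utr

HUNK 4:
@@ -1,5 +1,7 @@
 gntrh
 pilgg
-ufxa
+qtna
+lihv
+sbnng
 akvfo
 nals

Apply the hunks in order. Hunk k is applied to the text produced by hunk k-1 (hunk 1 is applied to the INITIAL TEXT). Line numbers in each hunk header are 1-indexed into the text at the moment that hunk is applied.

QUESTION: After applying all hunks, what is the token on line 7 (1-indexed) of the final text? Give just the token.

Hunk 1: at line 5 remove [qtdq,raesp] add [gladn,wjwnt] -> 9 lines: gntrh pilgg yvdi kcrul tmkw gladn wjwnt nlqdf utr
Hunk 2: at line 1 remove [yvdi,kcrul,tmkw] add [ufxa,lexx] -> 8 lines: gntrh pilgg ufxa lexx gladn wjwnt nlqdf utr
Hunk 3: at line 2 remove [lexx,gladn,wjwnt] add [akvfo,nals] -> 7 lines: gntrh pilgg ufxa akvfo nals nlqdf utr
Hunk 4: at line 1 remove [ufxa] add [qtna,lihv,sbnng] -> 9 lines: gntrh pilgg qtna lihv sbnng akvfo nals nlqdf utr
Final line 7: nals

Answer: nals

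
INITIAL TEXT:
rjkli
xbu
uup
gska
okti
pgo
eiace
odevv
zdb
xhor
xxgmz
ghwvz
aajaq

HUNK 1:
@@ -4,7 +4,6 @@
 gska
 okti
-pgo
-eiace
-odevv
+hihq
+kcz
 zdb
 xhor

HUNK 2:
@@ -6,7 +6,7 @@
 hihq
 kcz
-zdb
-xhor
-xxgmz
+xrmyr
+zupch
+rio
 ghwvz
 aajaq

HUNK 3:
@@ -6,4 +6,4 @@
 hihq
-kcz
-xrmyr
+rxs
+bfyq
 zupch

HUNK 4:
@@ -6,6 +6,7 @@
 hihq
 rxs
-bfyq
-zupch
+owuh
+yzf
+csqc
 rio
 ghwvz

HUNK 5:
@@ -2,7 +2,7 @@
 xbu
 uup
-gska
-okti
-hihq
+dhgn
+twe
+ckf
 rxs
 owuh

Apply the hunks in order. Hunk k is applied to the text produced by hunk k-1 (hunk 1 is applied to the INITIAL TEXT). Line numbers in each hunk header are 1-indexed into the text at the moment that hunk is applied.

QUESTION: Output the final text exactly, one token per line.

Answer: rjkli
xbu
uup
dhgn
twe
ckf
rxs
owuh
yzf
csqc
rio
ghwvz
aajaq

Derivation:
Hunk 1: at line 4 remove [pgo,eiace,odevv] add [hihq,kcz] -> 12 lines: rjkli xbu uup gska okti hihq kcz zdb xhor xxgmz ghwvz aajaq
Hunk 2: at line 6 remove [zdb,xhor,xxgmz] add [xrmyr,zupch,rio] -> 12 lines: rjkli xbu uup gska okti hihq kcz xrmyr zupch rio ghwvz aajaq
Hunk 3: at line 6 remove [kcz,xrmyr] add [rxs,bfyq] -> 12 lines: rjkli xbu uup gska okti hihq rxs bfyq zupch rio ghwvz aajaq
Hunk 4: at line 6 remove [bfyq,zupch] add [owuh,yzf,csqc] -> 13 lines: rjkli xbu uup gska okti hihq rxs owuh yzf csqc rio ghwvz aajaq
Hunk 5: at line 2 remove [gska,okti,hihq] add [dhgn,twe,ckf] -> 13 lines: rjkli xbu uup dhgn twe ckf rxs owuh yzf csqc rio ghwvz aajaq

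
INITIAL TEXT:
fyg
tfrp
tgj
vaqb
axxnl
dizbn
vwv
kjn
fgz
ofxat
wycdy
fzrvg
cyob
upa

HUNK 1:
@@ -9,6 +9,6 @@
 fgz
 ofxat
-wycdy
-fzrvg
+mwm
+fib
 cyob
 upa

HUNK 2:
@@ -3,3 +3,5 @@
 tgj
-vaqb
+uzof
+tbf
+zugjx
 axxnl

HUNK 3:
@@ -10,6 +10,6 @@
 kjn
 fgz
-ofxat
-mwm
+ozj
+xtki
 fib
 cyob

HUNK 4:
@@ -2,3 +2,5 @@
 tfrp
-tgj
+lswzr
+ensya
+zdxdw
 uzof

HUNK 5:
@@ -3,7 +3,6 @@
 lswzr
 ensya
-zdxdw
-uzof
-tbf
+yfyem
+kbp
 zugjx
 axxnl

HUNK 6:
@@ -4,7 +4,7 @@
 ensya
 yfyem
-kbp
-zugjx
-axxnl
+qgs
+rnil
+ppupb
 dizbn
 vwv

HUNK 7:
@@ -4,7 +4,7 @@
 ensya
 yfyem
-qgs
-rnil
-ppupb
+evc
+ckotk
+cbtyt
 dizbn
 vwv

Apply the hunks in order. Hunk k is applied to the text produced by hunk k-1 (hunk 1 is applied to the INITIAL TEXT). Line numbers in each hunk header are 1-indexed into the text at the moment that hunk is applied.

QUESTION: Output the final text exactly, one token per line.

Answer: fyg
tfrp
lswzr
ensya
yfyem
evc
ckotk
cbtyt
dizbn
vwv
kjn
fgz
ozj
xtki
fib
cyob
upa

Derivation:
Hunk 1: at line 9 remove [wycdy,fzrvg] add [mwm,fib] -> 14 lines: fyg tfrp tgj vaqb axxnl dizbn vwv kjn fgz ofxat mwm fib cyob upa
Hunk 2: at line 3 remove [vaqb] add [uzof,tbf,zugjx] -> 16 lines: fyg tfrp tgj uzof tbf zugjx axxnl dizbn vwv kjn fgz ofxat mwm fib cyob upa
Hunk 3: at line 10 remove [ofxat,mwm] add [ozj,xtki] -> 16 lines: fyg tfrp tgj uzof tbf zugjx axxnl dizbn vwv kjn fgz ozj xtki fib cyob upa
Hunk 4: at line 2 remove [tgj] add [lswzr,ensya,zdxdw] -> 18 lines: fyg tfrp lswzr ensya zdxdw uzof tbf zugjx axxnl dizbn vwv kjn fgz ozj xtki fib cyob upa
Hunk 5: at line 3 remove [zdxdw,uzof,tbf] add [yfyem,kbp] -> 17 lines: fyg tfrp lswzr ensya yfyem kbp zugjx axxnl dizbn vwv kjn fgz ozj xtki fib cyob upa
Hunk 6: at line 4 remove [kbp,zugjx,axxnl] add [qgs,rnil,ppupb] -> 17 lines: fyg tfrp lswzr ensya yfyem qgs rnil ppupb dizbn vwv kjn fgz ozj xtki fib cyob upa
Hunk 7: at line 4 remove [qgs,rnil,ppupb] add [evc,ckotk,cbtyt] -> 17 lines: fyg tfrp lswzr ensya yfyem evc ckotk cbtyt dizbn vwv kjn fgz ozj xtki fib cyob upa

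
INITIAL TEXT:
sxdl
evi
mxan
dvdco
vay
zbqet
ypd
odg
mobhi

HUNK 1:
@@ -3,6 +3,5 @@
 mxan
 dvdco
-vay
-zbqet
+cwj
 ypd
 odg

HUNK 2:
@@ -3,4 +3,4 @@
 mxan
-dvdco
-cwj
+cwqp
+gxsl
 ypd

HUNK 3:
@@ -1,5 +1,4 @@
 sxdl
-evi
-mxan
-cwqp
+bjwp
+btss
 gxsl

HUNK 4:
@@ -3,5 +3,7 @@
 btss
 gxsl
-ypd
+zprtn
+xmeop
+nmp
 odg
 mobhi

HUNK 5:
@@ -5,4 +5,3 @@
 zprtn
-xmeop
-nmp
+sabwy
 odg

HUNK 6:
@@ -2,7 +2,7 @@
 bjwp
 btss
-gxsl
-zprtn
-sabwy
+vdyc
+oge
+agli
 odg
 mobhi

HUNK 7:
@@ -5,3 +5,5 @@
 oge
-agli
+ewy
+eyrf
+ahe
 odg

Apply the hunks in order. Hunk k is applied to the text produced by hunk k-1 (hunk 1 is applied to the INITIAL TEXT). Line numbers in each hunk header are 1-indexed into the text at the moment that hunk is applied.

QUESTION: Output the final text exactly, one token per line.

Answer: sxdl
bjwp
btss
vdyc
oge
ewy
eyrf
ahe
odg
mobhi

Derivation:
Hunk 1: at line 3 remove [vay,zbqet] add [cwj] -> 8 lines: sxdl evi mxan dvdco cwj ypd odg mobhi
Hunk 2: at line 3 remove [dvdco,cwj] add [cwqp,gxsl] -> 8 lines: sxdl evi mxan cwqp gxsl ypd odg mobhi
Hunk 3: at line 1 remove [evi,mxan,cwqp] add [bjwp,btss] -> 7 lines: sxdl bjwp btss gxsl ypd odg mobhi
Hunk 4: at line 3 remove [ypd] add [zprtn,xmeop,nmp] -> 9 lines: sxdl bjwp btss gxsl zprtn xmeop nmp odg mobhi
Hunk 5: at line 5 remove [xmeop,nmp] add [sabwy] -> 8 lines: sxdl bjwp btss gxsl zprtn sabwy odg mobhi
Hunk 6: at line 2 remove [gxsl,zprtn,sabwy] add [vdyc,oge,agli] -> 8 lines: sxdl bjwp btss vdyc oge agli odg mobhi
Hunk 7: at line 5 remove [agli] add [ewy,eyrf,ahe] -> 10 lines: sxdl bjwp btss vdyc oge ewy eyrf ahe odg mobhi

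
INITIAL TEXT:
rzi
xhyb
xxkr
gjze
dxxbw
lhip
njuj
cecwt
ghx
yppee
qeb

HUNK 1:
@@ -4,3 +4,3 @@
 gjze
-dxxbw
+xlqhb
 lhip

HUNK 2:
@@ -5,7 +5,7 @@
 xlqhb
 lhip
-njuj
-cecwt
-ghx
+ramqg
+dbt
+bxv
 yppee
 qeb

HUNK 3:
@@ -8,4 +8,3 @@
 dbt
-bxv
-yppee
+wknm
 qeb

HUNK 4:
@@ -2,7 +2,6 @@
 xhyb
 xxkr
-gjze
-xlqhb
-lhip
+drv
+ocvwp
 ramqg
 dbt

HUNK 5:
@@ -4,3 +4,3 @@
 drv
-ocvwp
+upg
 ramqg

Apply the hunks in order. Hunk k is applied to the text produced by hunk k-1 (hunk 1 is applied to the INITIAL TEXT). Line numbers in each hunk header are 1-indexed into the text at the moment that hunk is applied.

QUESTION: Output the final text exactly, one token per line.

Hunk 1: at line 4 remove [dxxbw] add [xlqhb] -> 11 lines: rzi xhyb xxkr gjze xlqhb lhip njuj cecwt ghx yppee qeb
Hunk 2: at line 5 remove [njuj,cecwt,ghx] add [ramqg,dbt,bxv] -> 11 lines: rzi xhyb xxkr gjze xlqhb lhip ramqg dbt bxv yppee qeb
Hunk 3: at line 8 remove [bxv,yppee] add [wknm] -> 10 lines: rzi xhyb xxkr gjze xlqhb lhip ramqg dbt wknm qeb
Hunk 4: at line 2 remove [gjze,xlqhb,lhip] add [drv,ocvwp] -> 9 lines: rzi xhyb xxkr drv ocvwp ramqg dbt wknm qeb
Hunk 5: at line 4 remove [ocvwp] add [upg] -> 9 lines: rzi xhyb xxkr drv upg ramqg dbt wknm qeb

Answer: rzi
xhyb
xxkr
drv
upg
ramqg
dbt
wknm
qeb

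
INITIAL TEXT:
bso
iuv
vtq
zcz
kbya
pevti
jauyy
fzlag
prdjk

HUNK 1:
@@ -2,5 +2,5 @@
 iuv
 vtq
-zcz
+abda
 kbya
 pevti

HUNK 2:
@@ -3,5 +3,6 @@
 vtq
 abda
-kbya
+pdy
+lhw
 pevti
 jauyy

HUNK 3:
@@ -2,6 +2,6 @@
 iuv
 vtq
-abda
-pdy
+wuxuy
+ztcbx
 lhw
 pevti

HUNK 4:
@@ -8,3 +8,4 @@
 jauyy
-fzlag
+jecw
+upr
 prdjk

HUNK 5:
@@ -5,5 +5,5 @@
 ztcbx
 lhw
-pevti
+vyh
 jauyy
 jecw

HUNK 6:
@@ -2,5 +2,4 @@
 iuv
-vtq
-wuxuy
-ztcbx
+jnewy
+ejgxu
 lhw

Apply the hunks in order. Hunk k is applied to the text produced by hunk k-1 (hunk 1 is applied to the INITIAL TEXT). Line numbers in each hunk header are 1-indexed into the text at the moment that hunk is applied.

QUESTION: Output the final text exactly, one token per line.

Answer: bso
iuv
jnewy
ejgxu
lhw
vyh
jauyy
jecw
upr
prdjk

Derivation:
Hunk 1: at line 2 remove [zcz] add [abda] -> 9 lines: bso iuv vtq abda kbya pevti jauyy fzlag prdjk
Hunk 2: at line 3 remove [kbya] add [pdy,lhw] -> 10 lines: bso iuv vtq abda pdy lhw pevti jauyy fzlag prdjk
Hunk 3: at line 2 remove [abda,pdy] add [wuxuy,ztcbx] -> 10 lines: bso iuv vtq wuxuy ztcbx lhw pevti jauyy fzlag prdjk
Hunk 4: at line 8 remove [fzlag] add [jecw,upr] -> 11 lines: bso iuv vtq wuxuy ztcbx lhw pevti jauyy jecw upr prdjk
Hunk 5: at line 5 remove [pevti] add [vyh] -> 11 lines: bso iuv vtq wuxuy ztcbx lhw vyh jauyy jecw upr prdjk
Hunk 6: at line 2 remove [vtq,wuxuy,ztcbx] add [jnewy,ejgxu] -> 10 lines: bso iuv jnewy ejgxu lhw vyh jauyy jecw upr prdjk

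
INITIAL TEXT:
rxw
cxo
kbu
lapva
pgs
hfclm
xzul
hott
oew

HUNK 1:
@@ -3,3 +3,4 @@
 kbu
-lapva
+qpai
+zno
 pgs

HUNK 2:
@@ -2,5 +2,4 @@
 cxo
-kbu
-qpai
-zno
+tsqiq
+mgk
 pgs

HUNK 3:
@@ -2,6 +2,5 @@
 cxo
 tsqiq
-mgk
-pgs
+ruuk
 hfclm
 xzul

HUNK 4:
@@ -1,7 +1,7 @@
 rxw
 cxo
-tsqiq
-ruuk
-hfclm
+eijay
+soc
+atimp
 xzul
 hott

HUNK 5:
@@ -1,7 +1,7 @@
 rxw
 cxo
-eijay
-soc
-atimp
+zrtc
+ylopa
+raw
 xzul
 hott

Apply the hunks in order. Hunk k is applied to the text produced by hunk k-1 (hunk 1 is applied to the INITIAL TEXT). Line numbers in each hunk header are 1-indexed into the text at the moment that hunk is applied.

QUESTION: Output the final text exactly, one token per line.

Hunk 1: at line 3 remove [lapva] add [qpai,zno] -> 10 lines: rxw cxo kbu qpai zno pgs hfclm xzul hott oew
Hunk 2: at line 2 remove [kbu,qpai,zno] add [tsqiq,mgk] -> 9 lines: rxw cxo tsqiq mgk pgs hfclm xzul hott oew
Hunk 3: at line 2 remove [mgk,pgs] add [ruuk] -> 8 lines: rxw cxo tsqiq ruuk hfclm xzul hott oew
Hunk 4: at line 1 remove [tsqiq,ruuk,hfclm] add [eijay,soc,atimp] -> 8 lines: rxw cxo eijay soc atimp xzul hott oew
Hunk 5: at line 1 remove [eijay,soc,atimp] add [zrtc,ylopa,raw] -> 8 lines: rxw cxo zrtc ylopa raw xzul hott oew

Answer: rxw
cxo
zrtc
ylopa
raw
xzul
hott
oew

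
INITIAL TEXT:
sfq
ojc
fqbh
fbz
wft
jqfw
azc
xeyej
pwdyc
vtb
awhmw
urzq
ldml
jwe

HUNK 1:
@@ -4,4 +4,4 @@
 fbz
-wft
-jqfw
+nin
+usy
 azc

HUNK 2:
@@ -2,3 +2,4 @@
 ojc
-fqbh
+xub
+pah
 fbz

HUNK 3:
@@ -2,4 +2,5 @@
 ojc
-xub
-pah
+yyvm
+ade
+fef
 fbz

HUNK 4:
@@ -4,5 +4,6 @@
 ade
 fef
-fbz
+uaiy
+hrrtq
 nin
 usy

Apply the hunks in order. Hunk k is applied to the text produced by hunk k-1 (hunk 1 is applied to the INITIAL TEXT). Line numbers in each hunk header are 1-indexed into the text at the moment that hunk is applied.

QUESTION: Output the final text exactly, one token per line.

Answer: sfq
ojc
yyvm
ade
fef
uaiy
hrrtq
nin
usy
azc
xeyej
pwdyc
vtb
awhmw
urzq
ldml
jwe

Derivation:
Hunk 1: at line 4 remove [wft,jqfw] add [nin,usy] -> 14 lines: sfq ojc fqbh fbz nin usy azc xeyej pwdyc vtb awhmw urzq ldml jwe
Hunk 2: at line 2 remove [fqbh] add [xub,pah] -> 15 lines: sfq ojc xub pah fbz nin usy azc xeyej pwdyc vtb awhmw urzq ldml jwe
Hunk 3: at line 2 remove [xub,pah] add [yyvm,ade,fef] -> 16 lines: sfq ojc yyvm ade fef fbz nin usy azc xeyej pwdyc vtb awhmw urzq ldml jwe
Hunk 4: at line 4 remove [fbz] add [uaiy,hrrtq] -> 17 lines: sfq ojc yyvm ade fef uaiy hrrtq nin usy azc xeyej pwdyc vtb awhmw urzq ldml jwe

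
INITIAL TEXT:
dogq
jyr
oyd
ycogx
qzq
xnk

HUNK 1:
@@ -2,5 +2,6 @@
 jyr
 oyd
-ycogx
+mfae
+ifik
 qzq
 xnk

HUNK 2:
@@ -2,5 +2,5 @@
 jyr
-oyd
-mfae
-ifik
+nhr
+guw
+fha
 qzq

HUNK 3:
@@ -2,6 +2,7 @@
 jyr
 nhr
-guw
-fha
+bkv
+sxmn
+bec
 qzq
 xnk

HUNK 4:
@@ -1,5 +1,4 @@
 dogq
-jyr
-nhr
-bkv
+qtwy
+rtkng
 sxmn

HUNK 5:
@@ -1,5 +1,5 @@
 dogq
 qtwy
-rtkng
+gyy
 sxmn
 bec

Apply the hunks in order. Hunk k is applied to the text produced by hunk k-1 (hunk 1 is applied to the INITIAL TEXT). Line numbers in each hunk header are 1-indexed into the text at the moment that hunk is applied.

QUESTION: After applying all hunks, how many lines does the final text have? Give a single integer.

Hunk 1: at line 2 remove [ycogx] add [mfae,ifik] -> 7 lines: dogq jyr oyd mfae ifik qzq xnk
Hunk 2: at line 2 remove [oyd,mfae,ifik] add [nhr,guw,fha] -> 7 lines: dogq jyr nhr guw fha qzq xnk
Hunk 3: at line 2 remove [guw,fha] add [bkv,sxmn,bec] -> 8 lines: dogq jyr nhr bkv sxmn bec qzq xnk
Hunk 4: at line 1 remove [jyr,nhr,bkv] add [qtwy,rtkng] -> 7 lines: dogq qtwy rtkng sxmn bec qzq xnk
Hunk 5: at line 1 remove [rtkng] add [gyy] -> 7 lines: dogq qtwy gyy sxmn bec qzq xnk
Final line count: 7

Answer: 7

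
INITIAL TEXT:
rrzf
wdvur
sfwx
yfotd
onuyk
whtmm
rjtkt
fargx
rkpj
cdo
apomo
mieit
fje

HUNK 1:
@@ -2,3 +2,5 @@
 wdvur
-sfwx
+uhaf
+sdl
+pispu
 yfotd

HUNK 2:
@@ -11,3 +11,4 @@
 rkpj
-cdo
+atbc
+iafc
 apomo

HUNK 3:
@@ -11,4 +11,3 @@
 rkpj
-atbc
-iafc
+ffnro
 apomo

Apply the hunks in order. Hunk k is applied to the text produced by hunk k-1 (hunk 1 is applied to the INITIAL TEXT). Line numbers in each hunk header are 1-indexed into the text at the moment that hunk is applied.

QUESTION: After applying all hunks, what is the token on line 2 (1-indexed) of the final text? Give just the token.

Answer: wdvur

Derivation:
Hunk 1: at line 2 remove [sfwx] add [uhaf,sdl,pispu] -> 15 lines: rrzf wdvur uhaf sdl pispu yfotd onuyk whtmm rjtkt fargx rkpj cdo apomo mieit fje
Hunk 2: at line 11 remove [cdo] add [atbc,iafc] -> 16 lines: rrzf wdvur uhaf sdl pispu yfotd onuyk whtmm rjtkt fargx rkpj atbc iafc apomo mieit fje
Hunk 3: at line 11 remove [atbc,iafc] add [ffnro] -> 15 lines: rrzf wdvur uhaf sdl pispu yfotd onuyk whtmm rjtkt fargx rkpj ffnro apomo mieit fje
Final line 2: wdvur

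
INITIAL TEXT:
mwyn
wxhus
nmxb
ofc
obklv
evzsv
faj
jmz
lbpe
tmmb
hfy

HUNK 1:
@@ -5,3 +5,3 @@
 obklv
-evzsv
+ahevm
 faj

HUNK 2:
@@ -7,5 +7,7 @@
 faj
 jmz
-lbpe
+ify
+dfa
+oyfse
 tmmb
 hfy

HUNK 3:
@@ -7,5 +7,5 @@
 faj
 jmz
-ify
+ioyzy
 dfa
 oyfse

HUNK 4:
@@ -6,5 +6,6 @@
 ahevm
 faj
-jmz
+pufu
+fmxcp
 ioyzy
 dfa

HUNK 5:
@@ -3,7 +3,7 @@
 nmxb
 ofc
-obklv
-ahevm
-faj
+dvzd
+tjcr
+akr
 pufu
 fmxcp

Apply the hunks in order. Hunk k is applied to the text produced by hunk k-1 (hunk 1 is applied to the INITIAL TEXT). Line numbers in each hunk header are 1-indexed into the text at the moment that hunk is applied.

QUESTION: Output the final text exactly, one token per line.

Hunk 1: at line 5 remove [evzsv] add [ahevm] -> 11 lines: mwyn wxhus nmxb ofc obklv ahevm faj jmz lbpe tmmb hfy
Hunk 2: at line 7 remove [lbpe] add [ify,dfa,oyfse] -> 13 lines: mwyn wxhus nmxb ofc obklv ahevm faj jmz ify dfa oyfse tmmb hfy
Hunk 3: at line 7 remove [ify] add [ioyzy] -> 13 lines: mwyn wxhus nmxb ofc obklv ahevm faj jmz ioyzy dfa oyfse tmmb hfy
Hunk 4: at line 6 remove [jmz] add [pufu,fmxcp] -> 14 lines: mwyn wxhus nmxb ofc obklv ahevm faj pufu fmxcp ioyzy dfa oyfse tmmb hfy
Hunk 5: at line 3 remove [obklv,ahevm,faj] add [dvzd,tjcr,akr] -> 14 lines: mwyn wxhus nmxb ofc dvzd tjcr akr pufu fmxcp ioyzy dfa oyfse tmmb hfy

Answer: mwyn
wxhus
nmxb
ofc
dvzd
tjcr
akr
pufu
fmxcp
ioyzy
dfa
oyfse
tmmb
hfy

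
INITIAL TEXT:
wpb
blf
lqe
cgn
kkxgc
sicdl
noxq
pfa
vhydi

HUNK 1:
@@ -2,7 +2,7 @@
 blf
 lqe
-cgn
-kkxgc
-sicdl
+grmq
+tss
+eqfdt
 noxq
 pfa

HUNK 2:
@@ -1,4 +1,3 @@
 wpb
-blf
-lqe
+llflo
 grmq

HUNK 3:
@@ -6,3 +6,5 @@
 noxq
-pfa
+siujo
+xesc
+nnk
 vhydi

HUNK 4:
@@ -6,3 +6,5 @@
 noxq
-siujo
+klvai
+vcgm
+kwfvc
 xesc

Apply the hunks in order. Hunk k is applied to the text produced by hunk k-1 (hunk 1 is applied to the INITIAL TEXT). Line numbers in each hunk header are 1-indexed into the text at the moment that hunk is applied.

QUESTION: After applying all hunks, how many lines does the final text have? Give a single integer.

Hunk 1: at line 2 remove [cgn,kkxgc,sicdl] add [grmq,tss,eqfdt] -> 9 lines: wpb blf lqe grmq tss eqfdt noxq pfa vhydi
Hunk 2: at line 1 remove [blf,lqe] add [llflo] -> 8 lines: wpb llflo grmq tss eqfdt noxq pfa vhydi
Hunk 3: at line 6 remove [pfa] add [siujo,xesc,nnk] -> 10 lines: wpb llflo grmq tss eqfdt noxq siujo xesc nnk vhydi
Hunk 4: at line 6 remove [siujo] add [klvai,vcgm,kwfvc] -> 12 lines: wpb llflo grmq tss eqfdt noxq klvai vcgm kwfvc xesc nnk vhydi
Final line count: 12

Answer: 12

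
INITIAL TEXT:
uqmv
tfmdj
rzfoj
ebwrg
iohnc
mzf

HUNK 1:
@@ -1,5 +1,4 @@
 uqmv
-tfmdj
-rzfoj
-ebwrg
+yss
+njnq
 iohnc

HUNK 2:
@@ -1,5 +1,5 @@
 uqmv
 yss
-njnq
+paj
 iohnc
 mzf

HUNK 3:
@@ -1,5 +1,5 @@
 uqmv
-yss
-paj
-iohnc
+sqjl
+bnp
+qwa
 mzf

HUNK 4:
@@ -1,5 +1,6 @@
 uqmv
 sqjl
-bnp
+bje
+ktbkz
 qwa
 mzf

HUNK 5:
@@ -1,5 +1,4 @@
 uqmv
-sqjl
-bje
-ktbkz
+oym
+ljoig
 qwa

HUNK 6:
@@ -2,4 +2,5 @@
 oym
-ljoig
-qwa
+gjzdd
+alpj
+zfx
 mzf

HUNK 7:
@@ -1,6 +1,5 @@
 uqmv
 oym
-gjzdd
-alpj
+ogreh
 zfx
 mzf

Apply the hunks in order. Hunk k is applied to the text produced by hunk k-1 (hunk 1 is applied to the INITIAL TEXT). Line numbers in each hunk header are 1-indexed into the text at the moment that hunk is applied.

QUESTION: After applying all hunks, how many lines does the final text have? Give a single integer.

Answer: 5

Derivation:
Hunk 1: at line 1 remove [tfmdj,rzfoj,ebwrg] add [yss,njnq] -> 5 lines: uqmv yss njnq iohnc mzf
Hunk 2: at line 1 remove [njnq] add [paj] -> 5 lines: uqmv yss paj iohnc mzf
Hunk 3: at line 1 remove [yss,paj,iohnc] add [sqjl,bnp,qwa] -> 5 lines: uqmv sqjl bnp qwa mzf
Hunk 4: at line 1 remove [bnp] add [bje,ktbkz] -> 6 lines: uqmv sqjl bje ktbkz qwa mzf
Hunk 5: at line 1 remove [sqjl,bje,ktbkz] add [oym,ljoig] -> 5 lines: uqmv oym ljoig qwa mzf
Hunk 6: at line 2 remove [ljoig,qwa] add [gjzdd,alpj,zfx] -> 6 lines: uqmv oym gjzdd alpj zfx mzf
Hunk 7: at line 1 remove [gjzdd,alpj] add [ogreh] -> 5 lines: uqmv oym ogreh zfx mzf
Final line count: 5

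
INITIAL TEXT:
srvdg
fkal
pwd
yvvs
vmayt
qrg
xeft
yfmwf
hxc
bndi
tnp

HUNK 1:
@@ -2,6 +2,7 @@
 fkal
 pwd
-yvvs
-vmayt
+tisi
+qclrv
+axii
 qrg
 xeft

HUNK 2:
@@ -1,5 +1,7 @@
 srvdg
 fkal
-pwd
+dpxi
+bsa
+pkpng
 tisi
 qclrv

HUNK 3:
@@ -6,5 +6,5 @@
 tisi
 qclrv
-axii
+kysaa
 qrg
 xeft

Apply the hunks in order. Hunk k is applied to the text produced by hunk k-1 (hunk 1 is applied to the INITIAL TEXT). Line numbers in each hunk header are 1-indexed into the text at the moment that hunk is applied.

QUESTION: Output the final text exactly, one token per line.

Answer: srvdg
fkal
dpxi
bsa
pkpng
tisi
qclrv
kysaa
qrg
xeft
yfmwf
hxc
bndi
tnp

Derivation:
Hunk 1: at line 2 remove [yvvs,vmayt] add [tisi,qclrv,axii] -> 12 lines: srvdg fkal pwd tisi qclrv axii qrg xeft yfmwf hxc bndi tnp
Hunk 2: at line 1 remove [pwd] add [dpxi,bsa,pkpng] -> 14 lines: srvdg fkal dpxi bsa pkpng tisi qclrv axii qrg xeft yfmwf hxc bndi tnp
Hunk 3: at line 6 remove [axii] add [kysaa] -> 14 lines: srvdg fkal dpxi bsa pkpng tisi qclrv kysaa qrg xeft yfmwf hxc bndi tnp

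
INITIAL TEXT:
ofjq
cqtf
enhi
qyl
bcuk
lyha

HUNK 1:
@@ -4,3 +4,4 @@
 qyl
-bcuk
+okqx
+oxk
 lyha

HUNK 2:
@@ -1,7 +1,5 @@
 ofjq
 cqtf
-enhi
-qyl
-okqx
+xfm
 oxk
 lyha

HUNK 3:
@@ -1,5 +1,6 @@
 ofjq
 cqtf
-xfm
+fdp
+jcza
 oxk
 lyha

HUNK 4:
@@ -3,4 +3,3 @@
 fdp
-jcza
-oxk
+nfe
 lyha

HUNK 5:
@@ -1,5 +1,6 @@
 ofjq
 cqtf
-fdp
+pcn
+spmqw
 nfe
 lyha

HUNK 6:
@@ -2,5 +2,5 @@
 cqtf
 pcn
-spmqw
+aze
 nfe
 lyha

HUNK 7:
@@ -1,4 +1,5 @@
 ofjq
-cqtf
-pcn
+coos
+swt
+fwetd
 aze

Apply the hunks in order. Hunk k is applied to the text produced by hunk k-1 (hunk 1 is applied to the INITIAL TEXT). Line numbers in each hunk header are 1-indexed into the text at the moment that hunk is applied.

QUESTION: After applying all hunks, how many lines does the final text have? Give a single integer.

Hunk 1: at line 4 remove [bcuk] add [okqx,oxk] -> 7 lines: ofjq cqtf enhi qyl okqx oxk lyha
Hunk 2: at line 1 remove [enhi,qyl,okqx] add [xfm] -> 5 lines: ofjq cqtf xfm oxk lyha
Hunk 3: at line 1 remove [xfm] add [fdp,jcza] -> 6 lines: ofjq cqtf fdp jcza oxk lyha
Hunk 4: at line 3 remove [jcza,oxk] add [nfe] -> 5 lines: ofjq cqtf fdp nfe lyha
Hunk 5: at line 1 remove [fdp] add [pcn,spmqw] -> 6 lines: ofjq cqtf pcn spmqw nfe lyha
Hunk 6: at line 2 remove [spmqw] add [aze] -> 6 lines: ofjq cqtf pcn aze nfe lyha
Hunk 7: at line 1 remove [cqtf,pcn] add [coos,swt,fwetd] -> 7 lines: ofjq coos swt fwetd aze nfe lyha
Final line count: 7

Answer: 7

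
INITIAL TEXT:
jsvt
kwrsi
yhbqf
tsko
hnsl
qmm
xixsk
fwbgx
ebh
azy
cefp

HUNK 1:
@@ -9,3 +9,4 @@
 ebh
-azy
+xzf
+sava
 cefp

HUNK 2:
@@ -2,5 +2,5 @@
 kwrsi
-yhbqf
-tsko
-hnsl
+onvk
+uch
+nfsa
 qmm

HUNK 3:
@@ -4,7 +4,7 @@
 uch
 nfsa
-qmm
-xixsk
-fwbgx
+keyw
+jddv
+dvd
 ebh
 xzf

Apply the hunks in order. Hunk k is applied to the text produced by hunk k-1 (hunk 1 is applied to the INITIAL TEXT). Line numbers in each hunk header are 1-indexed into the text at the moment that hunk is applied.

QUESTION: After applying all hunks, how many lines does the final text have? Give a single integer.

Hunk 1: at line 9 remove [azy] add [xzf,sava] -> 12 lines: jsvt kwrsi yhbqf tsko hnsl qmm xixsk fwbgx ebh xzf sava cefp
Hunk 2: at line 2 remove [yhbqf,tsko,hnsl] add [onvk,uch,nfsa] -> 12 lines: jsvt kwrsi onvk uch nfsa qmm xixsk fwbgx ebh xzf sava cefp
Hunk 3: at line 4 remove [qmm,xixsk,fwbgx] add [keyw,jddv,dvd] -> 12 lines: jsvt kwrsi onvk uch nfsa keyw jddv dvd ebh xzf sava cefp
Final line count: 12

Answer: 12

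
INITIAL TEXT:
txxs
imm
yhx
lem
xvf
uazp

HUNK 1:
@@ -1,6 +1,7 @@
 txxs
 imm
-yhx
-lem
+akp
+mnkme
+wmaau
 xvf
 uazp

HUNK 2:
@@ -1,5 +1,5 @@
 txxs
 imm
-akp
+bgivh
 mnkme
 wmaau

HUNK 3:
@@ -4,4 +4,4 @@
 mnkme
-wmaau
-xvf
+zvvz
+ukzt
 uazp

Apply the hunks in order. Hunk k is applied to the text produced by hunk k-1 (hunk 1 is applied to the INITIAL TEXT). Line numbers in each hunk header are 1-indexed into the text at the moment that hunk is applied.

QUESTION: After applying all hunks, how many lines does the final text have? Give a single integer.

Hunk 1: at line 1 remove [yhx,lem] add [akp,mnkme,wmaau] -> 7 lines: txxs imm akp mnkme wmaau xvf uazp
Hunk 2: at line 1 remove [akp] add [bgivh] -> 7 lines: txxs imm bgivh mnkme wmaau xvf uazp
Hunk 3: at line 4 remove [wmaau,xvf] add [zvvz,ukzt] -> 7 lines: txxs imm bgivh mnkme zvvz ukzt uazp
Final line count: 7

Answer: 7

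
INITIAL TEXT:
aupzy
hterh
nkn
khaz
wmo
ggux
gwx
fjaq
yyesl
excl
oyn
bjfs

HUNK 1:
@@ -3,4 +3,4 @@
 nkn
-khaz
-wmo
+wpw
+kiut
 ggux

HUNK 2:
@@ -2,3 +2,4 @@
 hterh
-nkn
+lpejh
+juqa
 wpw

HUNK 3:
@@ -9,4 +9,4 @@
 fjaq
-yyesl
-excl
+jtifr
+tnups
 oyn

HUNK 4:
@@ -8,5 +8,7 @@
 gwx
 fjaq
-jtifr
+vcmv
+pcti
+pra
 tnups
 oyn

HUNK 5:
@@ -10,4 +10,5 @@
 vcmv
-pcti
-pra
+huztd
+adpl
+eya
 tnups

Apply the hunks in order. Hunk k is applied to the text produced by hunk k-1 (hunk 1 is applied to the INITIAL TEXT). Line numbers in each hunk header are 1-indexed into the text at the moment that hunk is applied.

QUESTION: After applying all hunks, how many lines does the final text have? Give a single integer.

Answer: 16

Derivation:
Hunk 1: at line 3 remove [khaz,wmo] add [wpw,kiut] -> 12 lines: aupzy hterh nkn wpw kiut ggux gwx fjaq yyesl excl oyn bjfs
Hunk 2: at line 2 remove [nkn] add [lpejh,juqa] -> 13 lines: aupzy hterh lpejh juqa wpw kiut ggux gwx fjaq yyesl excl oyn bjfs
Hunk 3: at line 9 remove [yyesl,excl] add [jtifr,tnups] -> 13 lines: aupzy hterh lpejh juqa wpw kiut ggux gwx fjaq jtifr tnups oyn bjfs
Hunk 4: at line 8 remove [jtifr] add [vcmv,pcti,pra] -> 15 lines: aupzy hterh lpejh juqa wpw kiut ggux gwx fjaq vcmv pcti pra tnups oyn bjfs
Hunk 5: at line 10 remove [pcti,pra] add [huztd,adpl,eya] -> 16 lines: aupzy hterh lpejh juqa wpw kiut ggux gwx fjaq vcmv huztd adpl eya tnups oyn bjfs
Final line count: 16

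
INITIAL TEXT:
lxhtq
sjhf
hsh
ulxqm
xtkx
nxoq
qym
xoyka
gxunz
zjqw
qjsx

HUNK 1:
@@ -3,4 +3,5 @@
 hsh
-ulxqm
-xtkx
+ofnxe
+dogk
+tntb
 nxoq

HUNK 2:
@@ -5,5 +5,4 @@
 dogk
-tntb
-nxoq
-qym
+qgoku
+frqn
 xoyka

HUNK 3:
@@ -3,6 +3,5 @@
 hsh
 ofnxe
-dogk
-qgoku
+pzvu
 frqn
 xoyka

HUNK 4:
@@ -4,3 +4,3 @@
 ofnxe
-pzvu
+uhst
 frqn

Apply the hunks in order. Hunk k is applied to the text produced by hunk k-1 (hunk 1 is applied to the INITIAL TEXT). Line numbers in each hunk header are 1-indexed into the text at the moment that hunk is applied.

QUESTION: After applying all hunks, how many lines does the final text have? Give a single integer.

Answer: 10

Derivation:
Hunk 1: at line 3 remove [ulxqm,xtkx] add [ofnxe,dogk,tntb] -> 12 lines: lxhtq sjhf hsh ofnxe dogk tntb nxoq qym xoyka gxunz zjqw qjsx
Hunk 2: at line 5 remove [tntb,nxoq,qym] add [qgoku,frqn] -> 11 lines: lxhtq sjhf hsh ofnxe dogk qgoku frqn xoyka gxunz zjqw qjsx
Hunk 3: at line 3 remove [dogk,qgoku] add [pzvu] -> 10 lines: lxhtq sjhf hsh ofnxe pzvu frqn xoyka gxunz zjqw qjsx
Hunk 4: at line 4 remove [pzvu] add [uhst] -> 10 lines: lxhtq sjhf hsh ofnxe uhst frqn xoyka gxunz zjqw qjsx
Final line count: 10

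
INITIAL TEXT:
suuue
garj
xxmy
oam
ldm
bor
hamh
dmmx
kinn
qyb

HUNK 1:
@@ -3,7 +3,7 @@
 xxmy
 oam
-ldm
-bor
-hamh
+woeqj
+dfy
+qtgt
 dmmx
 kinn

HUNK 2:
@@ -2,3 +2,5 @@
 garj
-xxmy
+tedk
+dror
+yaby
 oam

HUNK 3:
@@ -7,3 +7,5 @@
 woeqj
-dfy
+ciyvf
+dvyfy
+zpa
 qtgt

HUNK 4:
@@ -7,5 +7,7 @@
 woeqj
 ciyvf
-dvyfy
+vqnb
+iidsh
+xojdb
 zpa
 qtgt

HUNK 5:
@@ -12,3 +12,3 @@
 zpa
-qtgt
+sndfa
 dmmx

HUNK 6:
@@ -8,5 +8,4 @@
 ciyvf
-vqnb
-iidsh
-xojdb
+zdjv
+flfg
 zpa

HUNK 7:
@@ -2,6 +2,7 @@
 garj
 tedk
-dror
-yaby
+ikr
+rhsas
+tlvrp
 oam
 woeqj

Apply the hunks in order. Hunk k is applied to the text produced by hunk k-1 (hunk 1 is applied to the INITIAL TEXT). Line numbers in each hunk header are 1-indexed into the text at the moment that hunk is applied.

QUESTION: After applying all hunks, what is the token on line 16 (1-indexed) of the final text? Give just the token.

Answer: qyb

Derivation:
Hunk 1: at line 3 remove [ldm,bor,hamh] add [woeqj,dfy,qtgt] -> 10 lines: suuue garj xxmy oam woeqj dfy qtgt dmmx kinn qyb
Hunk 2: at line 2 remove [xxmy] add [tedk,dror,yaby] -> 12 lines: suuue garj tedk dror yaby oam woeqj dfy qtgt dmmx kinn qyb
Hunk 3: at line 7 remove [dfy] add [ciyvf,dvyfy,zpa] -> 14 lines: suuue garj tedk dror yaby oam woeqj ciyvf dvyfy zpa qtgt dmmx kinn qyb
Hunk 4: at line 7 remove [dvyfy] add [vqnb,iidsh,xojdb] -> 16 lines: suuue garj tedk dror yaby oam woeqj ciyvf vqnb iidsh xojdb zpa qtgt dmmx kinn qyb
Hunk 5: at line 12 remove [qtgt] add [sndfa] -> 16 lines: suuue garj tedk dror yaby oam woeqj ciyvf vqnb iidsh xojdb zpa sndfa dmmx kinn qyb
Hunk 6: at line 8 remove [vqnb,iidsh,xojdb] add [zdjv,flfg] -> 15 lines: suuue garj tedk dror yaby oam woeqj ciyvf zdjv flfg zpa sndfa dmmx kinn qyb
Hunk 7: at line 2 remove [dror,yaby] add [ikr,rhsas,tlvrp] -> 16 lines: suuue garj tedk ikr rhsas tlvrp oam woeqj ciyvf zdjv flfg zpa sndfa dmmx kinn qyb
Final line 16: qyb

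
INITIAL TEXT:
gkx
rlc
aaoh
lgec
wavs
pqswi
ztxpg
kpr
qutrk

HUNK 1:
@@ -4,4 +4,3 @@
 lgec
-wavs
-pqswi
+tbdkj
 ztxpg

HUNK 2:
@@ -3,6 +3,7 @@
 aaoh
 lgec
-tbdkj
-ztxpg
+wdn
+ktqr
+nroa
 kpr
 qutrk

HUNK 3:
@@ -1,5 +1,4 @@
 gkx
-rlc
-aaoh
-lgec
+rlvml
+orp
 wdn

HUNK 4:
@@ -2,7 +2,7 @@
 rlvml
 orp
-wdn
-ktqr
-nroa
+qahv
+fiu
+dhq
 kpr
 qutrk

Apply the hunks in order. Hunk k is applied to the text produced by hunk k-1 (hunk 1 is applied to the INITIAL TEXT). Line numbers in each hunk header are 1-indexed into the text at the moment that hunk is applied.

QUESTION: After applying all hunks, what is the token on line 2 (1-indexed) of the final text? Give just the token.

Hunk 1: at line 4 remove [wavs,pqswi] add [tbdkj] -> 8 lines: gkx rlc aaoh lgec tbdkj ztxpg kpr qutrk
Hunk 2: at line 3 remove [tbdkj,ztxpg] add [wdn,ktqr,nroa] -> 9 lines: gkx rlc aaoh lgec wdn ktqr nroa kpr qutrk
Hunk 3: at line 1 remove [rlc,aaoh,lgec] add [rlvml,orp] -> 8 lines: gkx rlvml orp wdn ktqr nroa kpr qutrk
Hunk 4: at line 2 remove [wdn,ktqr,nroa] add [qahv,fiu,dhq] -> 8 lines: gkx rlvml orp qahv fiu dhq kpr qutrk
Final line 2: rlvml

Answer: rlvml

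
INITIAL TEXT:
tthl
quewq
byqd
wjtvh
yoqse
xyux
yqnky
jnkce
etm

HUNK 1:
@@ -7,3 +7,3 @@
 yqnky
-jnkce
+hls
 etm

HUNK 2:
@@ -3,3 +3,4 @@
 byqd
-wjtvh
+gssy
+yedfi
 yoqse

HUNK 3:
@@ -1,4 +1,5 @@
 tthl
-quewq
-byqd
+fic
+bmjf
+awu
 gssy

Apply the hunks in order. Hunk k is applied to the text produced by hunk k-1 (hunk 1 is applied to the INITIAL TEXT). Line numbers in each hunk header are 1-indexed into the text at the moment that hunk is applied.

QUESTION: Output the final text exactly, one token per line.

Hunk 1: at line 7 remove [jnkce] add [hls] -> 9 lines: tthl quewq byqd wjtvh yoqse xyux yqnky hls etm
Hunk 2: at line 3 remove [wjtvh] add [gssy,yedfi] -> 10 lines: tthl quewq byqd gssy yedfi yoqse xyux yqnky hls etm
Hunk 3: at line 1 remove [quewq,byqd] add [fic,bmjf,awu] -> 11 lines: tthl fic bmjf awu gssy yedfi yoqse xyux yqnky hls etm

Answer: tthl
fic
bmjf
awu
gssy
yedfi
yoqse
xyux
yqnky
hls
etm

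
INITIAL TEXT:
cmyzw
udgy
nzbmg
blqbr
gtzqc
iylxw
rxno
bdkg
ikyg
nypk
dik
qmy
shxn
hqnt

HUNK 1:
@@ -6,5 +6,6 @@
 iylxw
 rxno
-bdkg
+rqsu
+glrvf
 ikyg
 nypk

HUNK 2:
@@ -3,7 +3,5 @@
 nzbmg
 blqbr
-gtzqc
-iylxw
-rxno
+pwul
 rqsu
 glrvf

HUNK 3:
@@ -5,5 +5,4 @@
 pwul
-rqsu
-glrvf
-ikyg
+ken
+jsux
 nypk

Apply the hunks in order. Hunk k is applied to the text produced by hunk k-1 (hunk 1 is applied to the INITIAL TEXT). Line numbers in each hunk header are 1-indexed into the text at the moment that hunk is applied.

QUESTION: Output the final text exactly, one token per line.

Hunk 1: at line 6 remove [bdkg] add [rqsu,glrvf] -> 15 lines: cmyzw udgy nzbmg blqbr gtzqc iylxw rxno rqsu glrvf ikyg nypk dik qmy shxn hqnt
Hunk 2: at line 3 remove [gtzqc,iylxw,rxno] add [pwul] -> 13 lines: cmyzw udgy nzbmg blqbr pwul rqsu glrvf ikyg nypk dik qmy shxn hqnt
Hunk 3: at line 5 remove [rqsu,glrvf,ikyg] add [ken,jsux] -> 12 lines: cmyzw udgy nzbmg blqbr pwul ken jsux nypk dik qmy shxn hqnt

Answer: cmyzw
udgy
nzbmg
blqbr
pwul
ken
jsux
nypk
dik
qmy
shxn
hqnt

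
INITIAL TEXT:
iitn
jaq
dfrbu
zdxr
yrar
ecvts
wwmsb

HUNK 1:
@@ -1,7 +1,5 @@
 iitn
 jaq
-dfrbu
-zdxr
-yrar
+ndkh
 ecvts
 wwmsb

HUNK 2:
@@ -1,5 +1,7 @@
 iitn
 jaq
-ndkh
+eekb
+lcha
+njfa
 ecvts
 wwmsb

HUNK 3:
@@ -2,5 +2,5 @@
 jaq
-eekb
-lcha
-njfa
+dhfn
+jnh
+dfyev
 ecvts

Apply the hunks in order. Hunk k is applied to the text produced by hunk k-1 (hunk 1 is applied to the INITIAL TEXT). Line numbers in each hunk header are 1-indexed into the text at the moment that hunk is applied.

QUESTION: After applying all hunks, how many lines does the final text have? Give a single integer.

Answer: 7

Derivation:
Hunk 1: at line 1 remove [dfrbu,zdxr,yrar] add [ndkh] -> 5 lines: iitn jaq ndkh ecvts wwmsb
Hunk 2: at line 1 remove [ndkh] add [eekb,lcha,njfa] -> 7 lines: iitn jaq eekb lcha njfa ecvts wwmsb
Hunk 3: at line 2 remove [eekb,lcha,njfa] add [dhfn,jnh,dfyev] -> 7 lines: iitn jaq dhfn jnh dfyev ecvts wwmsb
Final line count: 7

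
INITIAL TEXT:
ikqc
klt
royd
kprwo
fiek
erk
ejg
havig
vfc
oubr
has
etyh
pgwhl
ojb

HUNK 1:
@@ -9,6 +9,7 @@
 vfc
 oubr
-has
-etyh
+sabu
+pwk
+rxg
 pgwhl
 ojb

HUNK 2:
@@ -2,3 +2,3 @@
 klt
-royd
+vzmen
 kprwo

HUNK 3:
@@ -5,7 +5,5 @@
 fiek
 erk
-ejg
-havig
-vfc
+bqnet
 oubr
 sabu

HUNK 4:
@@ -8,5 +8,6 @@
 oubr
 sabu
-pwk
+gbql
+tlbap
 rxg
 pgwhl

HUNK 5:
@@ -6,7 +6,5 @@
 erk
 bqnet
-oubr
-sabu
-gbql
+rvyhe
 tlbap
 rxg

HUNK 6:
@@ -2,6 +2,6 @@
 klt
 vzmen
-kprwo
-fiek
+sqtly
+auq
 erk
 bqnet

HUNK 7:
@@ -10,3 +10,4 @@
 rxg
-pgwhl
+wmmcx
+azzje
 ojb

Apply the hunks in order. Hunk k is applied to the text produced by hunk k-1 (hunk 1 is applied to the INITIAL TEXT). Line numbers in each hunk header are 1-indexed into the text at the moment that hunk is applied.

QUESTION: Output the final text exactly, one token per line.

Answer: ikqc
klt
vzmen
sqtly
auq
erk
bqnet
rvyhe
tlbap
rxg
wmmcx
azzje
ojb

Derivation:
Hunk 1: at line 9 remove [has,etyh] add [sabu,pwk,rxg] -> 15 lines: ikqc klt royd kprwo fiek erk ejg havig vfc oubr sabu pwk rxg pgwhl ojb
Hunk 2: at line 2 remove [royd] add [vzmen] -> 15 lines: ikqc klt vzmen kprwo fiek erk ejg havig vfc oubr sabu pwk rxg pgwhl ojb
Hunk 3: at line 5 remove [ejg,havig,vfc] add [bqnet] -> 13 lines: ikqc klt vzmen kprwo fiek erk bqnet oubr sabu pwk rxg pgwhl ojb
Hunk 4: at line 8 remove [pwk] add [gbql,tlbap] -> 14 lines: ikqc klt vzmen kprwo fiek erk bqnet oubr sabu gbql tlbap rxg pgwhl ojb
Hunk 5: at line 6 remove [oubr,sabu,gbql] add [rvyhe] -> 12 lines: ikqc klt vzmen kprwo fiek erk bqnet rvyhe tlbap rxg pgwhl ojb
Hunk 6: at line 2 remove [kprwo,fiek] add [sqtly,auq] -> 12 lines: ikqc klt vzmen sqtly auq erk bqnet rvyhe tlbap rxg pgwhl ojb
Hunk 7: at line 10 remove [pgwhl] add [wmmcx,azzje] -> 13 lines: ikqc klt vzmen sqtly auq erk bqnet rvyhe tlbap rxg wmmcx azzje ojb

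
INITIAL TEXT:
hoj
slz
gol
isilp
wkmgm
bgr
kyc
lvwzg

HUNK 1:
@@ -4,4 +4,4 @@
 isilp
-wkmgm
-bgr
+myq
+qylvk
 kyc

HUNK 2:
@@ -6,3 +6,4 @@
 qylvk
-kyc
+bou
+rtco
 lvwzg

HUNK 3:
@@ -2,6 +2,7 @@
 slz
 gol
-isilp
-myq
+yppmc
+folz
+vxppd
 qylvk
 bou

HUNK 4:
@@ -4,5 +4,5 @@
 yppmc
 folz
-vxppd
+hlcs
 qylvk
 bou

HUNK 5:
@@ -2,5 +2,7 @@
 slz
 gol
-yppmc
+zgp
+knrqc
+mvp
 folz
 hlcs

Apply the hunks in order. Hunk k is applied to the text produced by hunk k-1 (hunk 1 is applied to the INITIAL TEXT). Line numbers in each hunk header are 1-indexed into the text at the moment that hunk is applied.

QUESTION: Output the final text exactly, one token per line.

Answer: hoj
slz
gol
zgp
knrqc
mvp
folz
hlcs
qylvk
bou
rtco
lvwzg

Derivation:
Hunk 1: at line 4 remove [wkmgm,bgr] add [myq,qylvk] -> 8 lines: hoj slz gol isilp myq qylvk kyc lvwzg
Hunk 2: at line 6 remove [kyc] add [bou,rtco] -> 9 lines: hoj slz gol isilp myq qylvk bou rtco lvwzg
Hunk 3: at line 2 remove [isilp,myq] add [yppmc,folz,vxppd] -> 10 lines: hoj slz gol yppmc folz vxppd qylvk bou rtco lvwzg
Hunk 4: at line 4 remove [vxppd] add [hlcs] -> 10 lines: hoj slz gol yppmc folz hlcs qylvk bou rtco lvwzg
Hunk 5: at line 2 remove [yppmc] add [zgp,knrqc,mvp] -> 12 lines: hoj slz gol zgp knrqc mvp folz hlcs qylvk bou rtco lvwzg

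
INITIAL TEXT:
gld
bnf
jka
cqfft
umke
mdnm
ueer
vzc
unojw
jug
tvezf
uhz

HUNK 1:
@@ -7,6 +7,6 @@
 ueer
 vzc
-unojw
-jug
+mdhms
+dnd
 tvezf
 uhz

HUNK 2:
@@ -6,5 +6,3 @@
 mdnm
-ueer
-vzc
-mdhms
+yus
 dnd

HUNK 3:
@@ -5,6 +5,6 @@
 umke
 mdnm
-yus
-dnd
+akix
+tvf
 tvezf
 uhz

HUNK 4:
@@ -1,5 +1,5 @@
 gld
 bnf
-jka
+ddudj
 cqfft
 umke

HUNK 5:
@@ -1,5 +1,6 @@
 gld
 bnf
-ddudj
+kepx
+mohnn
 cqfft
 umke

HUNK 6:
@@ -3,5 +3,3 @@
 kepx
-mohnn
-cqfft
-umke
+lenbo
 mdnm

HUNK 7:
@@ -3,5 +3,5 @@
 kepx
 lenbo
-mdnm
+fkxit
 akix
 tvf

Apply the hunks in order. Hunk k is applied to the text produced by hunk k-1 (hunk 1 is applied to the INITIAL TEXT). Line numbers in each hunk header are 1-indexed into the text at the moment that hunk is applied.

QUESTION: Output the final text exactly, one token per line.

Answer: gld
bnf
kepx
lenbo
fkxit
akix
tvf
tvezf
uhz

Derivation:
Hunk 1: at line 7 remove [unojw,jug] add [mdhms,dnd] -> 12 lines: gld bnf jka cqfft umke mdnm ueer vzc mdhms dnd tvezf uhz
Hunk 2: at line 6 remove [ueer,vzc,mdhms] add [yus] -> 10 lines: gld bnf jka cqfft umke mdnm yus dnd tvezf uhz
Hunk 3: at line 5 remove [yus,dnd] add [akix,tvf] -> 10 lines: gld bnf jka cqfft umke mdnm akix tvf tvezf uhz
Hunk 4: at line 1 remove [jka] add [ddudj] -> 10 lines: gld bnf ddudj cqfft umke mdnm akix tvf tvezf uhz
Hunk 5: at line 1 remove [ddudj] add [kepx,mohnn] -> 11 lines: gld bnf kepx mohnn cqfft umke mdnm akix tvf tvezf uhz
Hunk 6: at line 3 remove [mohnn,cqfft,umke] add [lenbo] -> 9 lines: gld bnf kepx lenbo mdnm akix tvf tvezf uhz
Hunk 7: at line 3 remove [mdnm] add [fkxit] -> 9 lines: gld bnf kepx lenbo fkxit akix tvf tvezf uhz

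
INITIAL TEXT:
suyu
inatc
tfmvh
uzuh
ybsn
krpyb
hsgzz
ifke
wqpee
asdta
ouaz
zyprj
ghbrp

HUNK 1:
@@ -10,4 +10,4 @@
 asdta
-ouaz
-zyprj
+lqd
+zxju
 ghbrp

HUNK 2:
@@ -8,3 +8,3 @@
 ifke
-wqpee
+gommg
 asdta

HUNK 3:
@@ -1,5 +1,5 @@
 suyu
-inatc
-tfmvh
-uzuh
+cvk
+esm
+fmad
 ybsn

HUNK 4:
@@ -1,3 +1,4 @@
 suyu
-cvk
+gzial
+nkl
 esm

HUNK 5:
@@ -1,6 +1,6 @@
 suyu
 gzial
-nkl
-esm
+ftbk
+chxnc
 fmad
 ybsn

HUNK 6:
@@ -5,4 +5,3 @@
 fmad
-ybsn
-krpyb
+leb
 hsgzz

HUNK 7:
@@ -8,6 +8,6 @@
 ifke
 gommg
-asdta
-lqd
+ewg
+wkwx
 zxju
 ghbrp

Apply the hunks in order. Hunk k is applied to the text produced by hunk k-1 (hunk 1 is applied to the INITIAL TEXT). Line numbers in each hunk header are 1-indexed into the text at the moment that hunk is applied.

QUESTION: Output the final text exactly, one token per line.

Answer: suyu
gzial
ftbk
chxnc
fmad
leb
hsgzz
ifke
gommg
ewg
wkwx
zxju
ghbrp

Derivation:
Hunk 1: at line 10 remove [ouaz,zyprj] add [lqd,zxju] -> 13 lines: suyu inatc tfmvh uzuh ybsn krpyb hsgzz ifke wqpee asdta lqd zxju ghbrp
Hunk 2: at line 8 remove [wqpee] add [gommg] -> 13 lines: suyu inatc tfmvh uzuh ybsn krpyb hsgzz ifke gommg asdta lqd zxju ghbrp
Hunk 3: at line 1 remove [inatc,tfmvh,uzuh] add [cvk,esm,fmad] -> 13 lines: suyu cvk esm fmad ybsn krpyb hsgzz ifke gommg asdta lqd zxju ghbrp
Hunk 4: at line 1 remove [cvk] add [gzial,nkl] -> 14 lines: suyu gzial nkl esm fmad ybsn krpyb hsgzz ifke gommg asdta lqd zxju ghbrp
Hunk 5: at line 1 remove [nkl,esm] add [ftbk,chxnc] -> 14 lines: suyu gzial ftbk chxnc fmad ybsn krpyb hsgzz ifke gommg asdta lqd zxju ghbrp
Hunk 6: at line 5 remove [ybsn,krpyb] add [leb] -> 13 lines: suyu gzial ftbk chxnc fmad leb hsgzz ifke gommg asdta lqd zxju ghbrp
Hunk 7: at line 8 remove [asdta,lqd] add [ewg,wkwx] -> 13 lines: suyu gzial ftbk chxnc fmad leb hsgzz ifke gommg ewg wkwx zxju ghbrp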